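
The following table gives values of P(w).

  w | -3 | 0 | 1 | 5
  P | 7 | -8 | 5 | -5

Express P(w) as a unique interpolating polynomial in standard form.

P(w) = -(19/20)w^3 + (13/5)w^2 + (227/20)w - 8

L_0(w) = w(w - 1)(w - 5) / [-96] = -(1/96)w^3 + (1/16)w^2 - (5/96)w
L_1(w) = (w + 3)(w - 1)(w - 5) / [15] = (1/15)w^3 - (1/5)w^2 - (13/15)w + 1
L_2(w) = (w + 3)w(w - 5) / [-16] = -(1/16)w^3 + (1/8)w^2 + (15/16)w
L_3(w) = (w + 3)w(w - 1) / [160] = (1/160)w^3 + (1/80)w^2 - (3/160)w
P(w) = 7·L_0 + (-8)·L_1 + 5·L_2 + (-5)·L_3
  7·L_0(w) = -(7/96)w^3 + (7/16)w^2 - (35/96)w
  (-8)·L_1(w) = -(8/15)w^3 + (8/5)w^2 + (104/15)w - 8
  5·L_2(w) = -(5/16)w^3 + (5/8)w^2 + (75/16)w
  (-5)·L_3(w) = -(1/32)w^3 - (1/16)w^2 + (3/32)w
Adding term by term: -(19/20)w^3 + (13/5)w^2 + (227/20)w - 8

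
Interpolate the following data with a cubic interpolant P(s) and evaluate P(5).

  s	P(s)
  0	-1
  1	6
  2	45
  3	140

Evaluate each Lagrange basis at s = 5:
L_0(5) = (4)·(3)·(2)/[(-1)·(-2)·(-3)] = -4
L_1(5) = (5)·(3)·(2)/[(1)·(-1)·(-2)] = 15
L_2(5) = (5)·(4)·(2)/[(2)·(1)·(-1)] = -20
L_3(5) = (5)·(4)·(3)/[(3)·(2)·(1)] = 10
Sum: (-1)·(-4) + 6·(15) + 45·(-20) + 140·(10) = 594

594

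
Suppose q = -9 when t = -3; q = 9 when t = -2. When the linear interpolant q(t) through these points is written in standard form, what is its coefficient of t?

18

The leading coefficient equals the top divided difference q[-3,-2].
q[-3,-2] = (9 - (-9)) / (-2 - (-3)) = 18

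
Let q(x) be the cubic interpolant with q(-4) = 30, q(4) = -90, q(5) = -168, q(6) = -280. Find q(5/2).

-189/8

L_0(5/2) = (-3/2)·(-5/2)·(-7/2)/[(-8)·(-9)·(-10)] = 7/384
L_1(5/2) = (13/2)·(-5/2)·(-7/2)/[(8)·(-1)·(-2)] = 455/128
L_2(5/2) = (13/2)·(-3/2)·(-7/2)/[(9)·(1)·(-1)] = -91/24
L_3(5/2) = (13/2)·(-3/2)·(-5/2)/[(10)·(2)·(1)] = 39/32
Sum: 30·(7/384) + (-90)·(455/128) + (-168)·(-91/24) + (-280)·(39/32) = -189/8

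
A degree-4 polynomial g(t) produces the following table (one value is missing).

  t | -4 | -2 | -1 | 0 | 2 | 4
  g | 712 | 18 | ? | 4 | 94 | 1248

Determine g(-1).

The 5 known values determine g uniquely (degree ≤ 4).
L_0(-1) = (1)·(-1)·(-3)·(-5)/[(-2)·(-4)·(-6)·(-8)] = -5/128
L_1(-1) = (3)·(-1)·(-3)·(-5)/[(2)·(-2)·(-4)·(-6)] = 15/32
L_2(-1) = (3)·(1)·(-3)·(-5)/[(4)·(2)·(-2)·(-4)] = 45/64
L_3(-1) = (3)·(1)·(-1)·(-5)/[(6)·(4)·(2)·(-2)] = -5/32
L_4(-1) = (3)·(1)·(-1)·(-3)/[(8)·(6)·(4)·(2)] = 3/128
Sum: 712·(-5/128) + 18·(15/32) + 4·(45/64) + 94·(-5/32) + 1248·(3/128) = -2

-2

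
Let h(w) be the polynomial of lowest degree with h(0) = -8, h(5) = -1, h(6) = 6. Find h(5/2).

L_0(5/2) = (-5/2)·(-7/2)/[(-5)·(-6)] = 7/24
L_1(5/2) = (5/2)·(-7/2)/[(5)·(-1)] = 7/4
L_2(5/2) = (5/2)·(-5/2)/[(6)·(1)] = -25/24
Sum: (-8)·(7/24) + (-1)·(7/4) + 6·(-25/24) = -31/3

-31/3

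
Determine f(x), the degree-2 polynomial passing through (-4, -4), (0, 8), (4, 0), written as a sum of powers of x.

f(x) = -(5/8)x^2 + (1/2)x + 8

Build the Lagrange basis polynomials:
L_0(x) = x(x - 4) / [32] = (1/32)x^2 - (1/8)x
L_1(x) = (x + 4)(x - 4) / [-16] = -(1/16)x^2 + 1
L_2(x) = (x + 4)x / [32] = (1/32)x^2 + (1/8)x
f(x) = (-4)·L_0 + 8·L_1 + 0·L_2
  (-4)·L_0(x) = -(1/8)x^2 + (1/2)x
  8·L_1(x) = -(1/2)x^2 + 8
  0·L_2(x) = 0
Adding term by term: -(5/8)x^2 + (1/2)x + 8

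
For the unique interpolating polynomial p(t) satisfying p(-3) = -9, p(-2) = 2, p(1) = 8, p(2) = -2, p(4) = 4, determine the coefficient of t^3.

Build the Lagrange basis polynomials:
L_0(t) = (t + 2)(t - 1)(t - 2)(t - 4) / [140] = (1/140)t^4 - (1/28)t^3 + (1/7)t - 4/35
L_1(t) = (t + 3)(t - 1)(t - 2)(t - 4) / [-72] = -(1/72)t^4 + (1/18)t^3 + (7/72)t^2 - (17/36)t + 1/3
L_2(t) = (t + 3)(t + 2)(t - 2)(t - 4) / [36] = (1/36)t^4 - (1/36)t^3 - (4/9)t^2 + (1/9)t + 4/3
L_3(t) = (t + 3)(t + 2)(t - 1)(t - 4) / [-40] = -(1/40)t^4 + (3/8)t^2 + (1/4)t - 3/5
L_4(t) = (t + 3)(t + 2)(t - 1)(t - 2) / [252] = (1/252)t^4 + (1/126)t^3 - (1/36)t^2 - (2/63)t + 1/21
p(t) = (-9)·L_0 + 2·L_1 + 8·L_2 + (-2)·L_3 + 4·L_4
Only the coefficient of t^3 is needed; take it from each L_i and combine:
(-9)·(-1/28) + 2·(1/18) + 8·(-1/36) + (-2)·(0) + 4·(1/126) = 61/252

61/252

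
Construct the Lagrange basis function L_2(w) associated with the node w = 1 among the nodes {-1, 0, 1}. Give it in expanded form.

L_2(w) = (1/2)w^2 + (1/2)w

L_2(w) = (w + 1)w / [(2)·(1)]
       = (w^2 + w) / (2)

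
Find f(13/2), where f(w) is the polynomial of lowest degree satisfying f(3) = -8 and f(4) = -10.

-15

Evaluate each Lagrange basis at w = 13/2:
L_0(13/2) = (5/2)/[(-1)] = -5/2
L_1(13/2) = (7/2)/[(1)] = 7/2
Sum: (-8)·(-5/2) + (-10)·(7/2) = -15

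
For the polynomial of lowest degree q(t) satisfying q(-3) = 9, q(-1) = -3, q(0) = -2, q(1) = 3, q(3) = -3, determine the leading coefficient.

Build the Lagrange basis polynomials:
L_0(t) = (t + 1)t(t - 1)(t - 3) / [144] = (1/144)t^4 - (1/48)t^3 - (1/144)t^2 + (1/48)t
L_1(t) = (t + 3)t(t - 1)(t - 3) / [-16] = -(1/16)t^4 + (1/16)t^3 + (9/16)t^2 - (9/16)t
L_2(t) = (t + 3)(t + 1)(t - 1)(t - 3) / [9] = (1/9)t^4 - (10/9)t^2 + 1
L_3(t) = (t + 3)(t + 1)t(t - 3) / [-16] = -(1/16)t^4 - (1/16)t^3 + (9/16)t^2 + (9/16)t
L_4(t) = (t + 3)(t + 1)t(t - 1) / [144] = (1/144)t^4 + (1/48)t^3 - (1/144)t^2 - (1/48)t
q(t) = 9·L_0 + (-3)·L_1 + (-2)·L_2 + 3·L_3 + (-3)·L_4
Only the coefficient of t^4 is needed; take it from each L_i and combine:
9·(1/144) + (-3)·(-1/16) + (-2)·(1/9) + 3·(-1/16) + (-3)·(1/144) = -13/72

-13/72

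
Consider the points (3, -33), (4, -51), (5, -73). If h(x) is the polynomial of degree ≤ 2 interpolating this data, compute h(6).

-99

Using Newton's divided-difference form:
h[3,4] = (-51 - (-33)) / (4 - 3) = -18
h[4,5] = (-73 - (-51)) / (5 - 4) = -22
h[3,4,5] = (-22 - (-18)) / (5 - 3) = -2
h(6) = -33 + (-18)·(3) + (-2)·(3)·(2) = -99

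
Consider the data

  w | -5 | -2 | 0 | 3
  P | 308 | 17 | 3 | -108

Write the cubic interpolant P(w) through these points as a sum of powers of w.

P(w) = -3w^3 - 3w^2 - w + 3

Newton's divided differences:
P[-5,-2] = (17 - 308) / (-2 - (-5)) = -97
P[-2,0] = (3 - 17) / (0 - (-2)) = -7
P[0,3] = (-108 - 3) / (3 - 0) = -37
P[-5,-2,0] = (-7 - (-97)) / (0 - (-5)) = 18
P[-2,0,3] = (-37 - (-7)) / (3 - (-2)) = -6
P[-5,-2,0,3] = (-6 - 18) / (3 - (-5)) = -3
P(w) = 308 + (-97)·(w + 5) + 18·(w + 5)(w + 2) + (-3)·(w + 5)(w + 2)w
Expanding: P(w) = -3w^3 - 3w^2 - w + 3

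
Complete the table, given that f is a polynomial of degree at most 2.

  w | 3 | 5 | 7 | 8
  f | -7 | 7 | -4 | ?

The 3 known values determine f uniquely (degree ≤ 2).
Evaluate each Lagrange basis at w = 8:
L_0(8) = (3)·(1)/[(-2)·(-4)] = 3/8
L_1(8) = (5)·(1)/[(2)·(-2)] = -5/4
L_2(8) = (5)·(3)/[(4)·(2)] = 15/8
Sum: (-7)·(3/8) + 7·(-5/4) + (-4)·(15/8) = -151/8

-151/8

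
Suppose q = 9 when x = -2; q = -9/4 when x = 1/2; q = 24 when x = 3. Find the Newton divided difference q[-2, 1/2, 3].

3

q[-2,1/2] = (-9/4 - 9) / (1/2 - (-2)) = -9/2
q[1/2,3] = (24 - (-9/4)) / (3 - 1/2) = 21/2
q[-2,1/2,3] = (21/2 - (-9/2)) / (3 - (-2)) = 3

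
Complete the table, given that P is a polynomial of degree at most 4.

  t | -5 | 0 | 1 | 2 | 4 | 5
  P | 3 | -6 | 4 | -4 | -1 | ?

695/9

The 5 known values determine P uniquely (degree ≤ 4).
Evaluate each Lagrange basis at t = 5:
L_0(5) = (5)·(4)·(3)·(1)/[(-5)·(-6)·(-7)·(-9)] = 2/63
L_1(5) = (10)·(4)·(3)·(1)/[(5)·(-1)·(-2)·(-4)] = -3
L_2(5) = (10)·(5)·(3)·(1)/[(6)·(1)·(-1)·(-3)] = 25/3
L_3(5) = (10)·(5)·(4)·(1)/[(7)·(2)·(1)·(-2)] = -50/7
L_4(5) = (10)·(5)·(4)·(3)/[(9)·(4)·(3)·(2)] = 25/9
Sum: 3·(2/63) + (-6)·(-3) + 4·(25/3) + (-4)·(-50/7) + (-1)·(25/9) = 695/9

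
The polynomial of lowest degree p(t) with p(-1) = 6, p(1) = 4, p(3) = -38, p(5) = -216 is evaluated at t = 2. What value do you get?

-6

L_0(2) = (1)·(-1)·(-3)/[(-2)·(-4)·(-6)] = -1/16
L_1(2) = (3)·(-1)·(-3)/[(2)·(-2)·(-4)] = 9/16
L_2(2) = (3)·(1)·(-3)/[(4)·(2)·(-2)] = 9/16
L_3(2) = (3)·(1)·(-1)/[(6)·(4)·(2)] = -1/16
Sum: 6·(-1/16) + 4·(9/16) + (-38)·(9/16) + (-216)·(-1/16) = -6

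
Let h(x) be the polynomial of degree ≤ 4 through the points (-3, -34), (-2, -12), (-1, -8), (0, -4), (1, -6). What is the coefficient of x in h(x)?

4

Build the Lagrange basis polynomials:
L_0(x) = (x + 2)(x + 1)x(x - 1) / [24] = (1/24)x^4 + (1/12)x^3 - (1/24)x^2 - (1/12)x
L_1(x) = (x + 3)(x + 1)x(x - 1) / [-6] = -(1/6)x^4 - (1/2)x^3 + (1/6)x^2 + (1/2)x
L_2(x) = (x + 3)(x + 2)x(x - 1) / [4] = (1/4)x^4 + x^3 + (1/4)x^2 - (3/2)x
L_3(x) = (x + 3)(x + 2)(x + 1)(x - 1) / [-6] = -(1/6)x^4 - (5/6)x^3 - (5/6)x^2 + (5/6)x + 1
L_4(x) = (x + 3)(x + 2)(x + 1)x / [24] = (1/24)x^4 + (1/4)x^3 + (11/24)x^2 + (1/4)x
h(x) = (-34)·L_0 + (-12)·L_1 + (-8)·L_2 + (-4)·L_3 + (-6)·L_4
Only the coefficient of x is needed; take it from each L_i and combine:
(-34)·(-1/12) + (-12)·(1/2) + (-8)·(-3/2) + (-4)·(5/6) + (-6)·(1/4) = 4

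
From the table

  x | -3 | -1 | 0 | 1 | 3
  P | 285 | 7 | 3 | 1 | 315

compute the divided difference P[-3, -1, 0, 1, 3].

P[-3,-1] = (7 - 285) / (-1 - (-3)) = -139
P[-1,0] = (3 - 7) / (0 - (-1)) = -4
P[0,1] = (1 - 3) / (1 - 0) = -2
P[1,3] = (315 - 1) / (3 - 1) = 157
P[-3,-1,0] = (-4 - (-139)) / (0 - (-3)) = 45
P[-1,0,1] = (-2 - (-4)) / (1 - (-1)) = 1
P[0,1,3] = (157 - (-2)) / (3 - 0) = 53
P[-3,-1,0,1] = (1 - 45) / (1 - (-3)) = -11
P[-1,0,1,3] = (53 - 1) / (3 - (-1)) = 13
P[-3,-1,0,1,3] = (13 - (-11)) / (3 - (-3)) = 4

4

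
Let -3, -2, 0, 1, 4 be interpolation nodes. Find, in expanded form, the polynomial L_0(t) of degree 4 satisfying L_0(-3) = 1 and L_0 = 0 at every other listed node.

L_0(t) = (1/84)t^4 - (1/28)t^3 - (1/14)t^2 + (2/21)t

L_0(t) = (t + 2)t(t - 1)(t - 4) / [(-1)·(-3)·(-4)·(-7)]
       = (t^4 - 3t^3 - 6t^2 + 8t) / (84)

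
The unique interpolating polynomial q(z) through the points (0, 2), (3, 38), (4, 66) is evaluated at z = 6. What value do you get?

146

L_0(6) = (3)·(2)/[(-3)·(-4)] = 1/2
L_1(6) = (6)·(2)/[(3)·(-1)] = -4
L_2(6) = (6)·(3)/[(4)·(1)] = 9/2
Sum: 2·(1/2) + 38·(-4) + 66·(9/2) = 146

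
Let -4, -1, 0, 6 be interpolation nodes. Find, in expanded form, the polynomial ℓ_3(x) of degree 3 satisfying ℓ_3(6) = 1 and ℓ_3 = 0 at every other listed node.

ℓ_3(x) = (1/420)x^3 + (1/84)x^2 + (1/105)x

ℓ_3(x) = (x + 4)(x + 1)x / [(10)·(7)·(6)]
       = (x^3 + 5x^2 + 4x) / (420)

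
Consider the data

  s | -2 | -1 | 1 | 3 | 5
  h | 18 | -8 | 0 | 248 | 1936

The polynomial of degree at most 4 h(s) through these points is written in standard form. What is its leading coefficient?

3

Build the Lagrange basis polynomials:
L_0(s) = (s + 1)(s - 1)(s - 3)(s - 5) / [105] = (1/105)s^4 - (8/105)s^3 + (2/15)s^2 + (8/105)s - 1/7
L_1(s) = (s + 2)(s - 1)(s - 3)(s - 5) / [-48] = -(1/48)s^4 + (7/48)s^3 - (5/48)s^2 - (31/48)s + 5/8
L_2(s) = (s + 2)(s + 1)(s - 3)(s - 5) / [48] = (1/48)s^4 - (5/48)s^3 - (7/48)s^2 + (29/48)s + 5/8
L_3(s) = (s + 2)(s + 1)(s - 1)(s - 5) / [-80] = -(1/80)s^4 + (3/80)s^3 + (11/80)s^2 - (3/80)s - 1/8
L_4(s) = (s + 2)(s + 1)(s - 1)(s - 3) / [336] = (1/336)s^4 - (1/336)s^3 - (1/48)s^2 + (1/336)s + 1/56
h(s) = 18·L_0 + (-8)·L_1 + 0·L_2 + 248·L_3 + 1936·L_4
Only the coefficient of s^4 is needed; take it from each L_i and combine:
18·(1/105) + (-8)·(-1/48) + 0·(1/48) + 248·(-1/80) + 1936·(1/336) = 3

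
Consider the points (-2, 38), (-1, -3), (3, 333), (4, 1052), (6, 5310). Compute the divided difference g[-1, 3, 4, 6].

49

g[-1,3] = (333 - (-3)) / (3 - (-1)) = 84
g[3,4] = (1052 - 333) / (4 - 3) = 719
g[4,6] = (5310 - 1052) / (6 - 4) = 2129
g[-1,3,4] = (719 - 84) / (4 - (-1)) = 127
g[3,4,6] = (2129 - 719) / (6 - 3) = 470
g[-1,3,4,6] = (470 - 127) / (6 - (-1)) = 49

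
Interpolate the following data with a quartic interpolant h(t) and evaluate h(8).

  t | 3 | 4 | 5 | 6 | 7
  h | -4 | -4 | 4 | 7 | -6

-44

L_0(8) = (4)·(3)·(2)·(1)/[(-1)·(-2)·(-3)·(-4)] = 1
L_1(8) = (5)·(3)·(2)·(1)/[(1)·(-1)·(-2)·(-3)] = -5
L_2(8) = (5)·(4)·(2)·(1)/[(2)·(1)·(-1)·(-2)] = 10
L_3(8) = (5)·(4)·(3)·(1)/[(3)·(2)·(1)·(-1)] = -10
L_4(8) = (5)·(4)·(3)·(2)/[(4)·(3)·(2)·(1)] = 5
Sum: (-4)·(1) + (-4)·(-5) + 4·(10) + 7·(-10) + (-6)·(5) = -44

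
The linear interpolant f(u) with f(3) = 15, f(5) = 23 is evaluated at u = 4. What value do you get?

L_0(4) = (-1)/[(-2)] = 1/2
L_1(4) = (1)/[(2)] = 1/2
Sum: 15·(1/2) + 23·(1/2) = 19

19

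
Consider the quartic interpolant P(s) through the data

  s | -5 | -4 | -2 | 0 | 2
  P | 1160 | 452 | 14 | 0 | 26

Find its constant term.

0

L_0(s) = (s + 4)(s + 2)s(s - 2) / [105] = (1/105)s^4 + (4/105)s^3 - (4/105)s^2 - (16/105)s
L_1(s) = (s + 5)(s + 2)s(s - 2) / [-48] = -(1/48)s^4 - (5/48)s^3 + (1/12)s^2 + (5/12)s
L_2(s) = (s + 5)(s + 4)s(s - 2) / [48] = (1/48)s^4 + (7/48)s^3 + (1/24)s^2 - (5/6)s
L_3(s) = (s + 5)(s + 4)(s + 2)(s - 2) / [-80] = -(1/80)s^4 - (9/80)s^3 - (1/5)s^2 + (9/20)s + 1
L_4(s) = (s + 5)(s + 4)(s + 2)s / [336] = (1/336)s^4 + (11/336)s^3 + (19/168)s^2 + (5/42)s
P(s) = 1160·L_0 + 452·L_1 + 14·L_2 + 0·L_3 + 26·L_4
Only the constant term is needed; take it from each L_i and combine:
1160·(0) + 452·(0) + 14·(0) + 0·(1) + 26·(0) = 0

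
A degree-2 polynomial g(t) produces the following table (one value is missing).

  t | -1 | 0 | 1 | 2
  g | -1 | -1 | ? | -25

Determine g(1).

-9

The 3 known values determine g uniquely (degree ≤ 2).
L_0(1) = (1)·(-1)/[(-1)·(-3)] = -1/3
L_1(1) = (2)·(-1)/[(1)·(-2)] = 1
L_2(1) = (2)·(1)/[(3)·(2)] = 1/3
Sum: (-1)·(-1/3) + (-1)·(1) + (-25)·(1/3) = -9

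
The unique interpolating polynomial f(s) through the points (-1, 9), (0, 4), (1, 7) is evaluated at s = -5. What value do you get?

Using Newton's divided-difference form:
f[-1,0] = (4 - 9) / (0 - (-1)) = -5
f[0,1] = (7 - 4) / (1 - 0) = 3
f[-1,0,1] = (3 - (-5)) / (1 - (-1)) = 4
f(-5) = 9 + (-5)·(-4) + 4·(-4)·(-5) = 109

109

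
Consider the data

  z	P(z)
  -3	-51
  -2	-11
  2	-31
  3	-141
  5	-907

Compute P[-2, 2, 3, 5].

-10

P[-2,2] = (-31 - (-11)) / (2 - (-2)) = -5
P[2,3] = (-141 - (-31)) / (3 - 2) = -110
P[3,5] = (-907 - (-141)) / (5 - 3) = -383
P[-2,2,3] = (-110 - (-5)) / (3 - (-2)) = -21
P[2,3,5] = (-383 - (-110)) / (5 - 2) = -91
P[-2,2,3,5] = (-91 - (-21)) / (5 - (-2)) = -10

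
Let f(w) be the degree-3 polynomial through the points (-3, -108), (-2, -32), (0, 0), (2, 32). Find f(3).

Evaluate each Lagrange basis at w = 3:
L_0(3) = (5)·(3)·(1)/[(-1)·(-3)·(-5)] = -1
L_1(3) = (6)·(3)·(1)/[(1)·(-2)·(-4)] = 9/4
L_2(3) = (6)·(5)·(1)/[(3)·(2)·(-2)] = -5/2
L_3(3) = (6)·(5)·(3)/[(5)·(4)·(2)] = 9/4
Sum: (-108)·(-1) + (-32)·(9/4) + 0 + 32·(9/4) = 108

108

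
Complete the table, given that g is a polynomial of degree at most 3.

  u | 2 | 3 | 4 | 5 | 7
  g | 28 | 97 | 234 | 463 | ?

1293

The 4 known values determine g uniquely (degree ≤ 3).
L_0(7) = (4)·(3)·(2)/[(-1)·(-2)·(-3)] = -4
L_1(7) = (5)·(3)·(2)/[(1)·(-1)·(-2)] = 15
L_2(7) = (5)·(4)·(2)/[(2)·(1)·(-1)] = -20
L_3(7) = (5)·(4)·(3)/[(3)·(2)·(1)] = 10
Sum: 28·(-4) + 97·(15) + 234·(-20) + 463·(10) = 1293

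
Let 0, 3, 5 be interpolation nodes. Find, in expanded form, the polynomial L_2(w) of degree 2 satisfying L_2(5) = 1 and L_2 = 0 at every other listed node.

L_2(w) = w(w - 3) / [(5)·(2)]
       = (w^2 - 3w) / (10)

L_2(w) = (1/10)w^2 - (3/10)w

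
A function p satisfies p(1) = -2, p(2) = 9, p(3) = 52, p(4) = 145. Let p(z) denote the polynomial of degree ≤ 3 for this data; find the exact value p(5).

306

L_0(5) = (3)·(2)·(1)/[(-1)·(-2)·(-3)] = -1
L_1(5) = (4)·(2)·(1)/[(1)·(-1)·(-2)] = 4
L_2(5) = (4)·(3)·(1)/[(2)·(1)·(-1)] = -6
L_3(5) = (4)·(3)·(2)/[(3)·(2)·(1)] = 4
Sum: (-2)·(-1) + 9·(4) + 52·(-6) + 145·(4) = 306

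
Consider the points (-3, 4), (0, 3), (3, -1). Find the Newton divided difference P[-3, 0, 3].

P[-3,0] = (3 - 4) / (0 - (-3)) = -1/3
P[0,3] = (-1 - 3) / (3 - 0) = -4/3
P[-3,0,3] = (-4/3 - (-1/3)) / (3 - (-3)) = -1/6

-1/6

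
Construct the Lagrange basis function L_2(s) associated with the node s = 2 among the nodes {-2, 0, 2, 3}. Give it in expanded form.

L_2(s) = (s + 2)s(s - 3) / [(4)·(2)·(-1)]
       = (s^3 - s^2 - 6s) / (-8)

L_2(s) = -(1/8)s^3 + (1/8)s^2 + (3/4)s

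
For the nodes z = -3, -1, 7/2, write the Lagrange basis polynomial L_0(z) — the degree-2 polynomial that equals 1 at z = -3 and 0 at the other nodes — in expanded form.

L_0(z) = (1/13)z^2 - (5/26)z - 7/26

L_0(z) = (z + 1)(z - 7/2) / [(-2)·(-13/2)]
       = (z^2 - (5/2)z - 7/2) / (13)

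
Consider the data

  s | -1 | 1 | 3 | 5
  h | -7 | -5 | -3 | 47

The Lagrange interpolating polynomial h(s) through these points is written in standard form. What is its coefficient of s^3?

1

Build the Lagrange basis polynomials:
L_0(s) = (s - 1)(s - 3)(s - 5) / [-48] = -(1/48)s^3 + (3/16)s^2 - (23/48)s + 5/16
L_1(s) = (s + 1)(s - 3)(s - 5) / [16] = (1/16)s^3 - (7/16)s^2 + (7/16)s + 15/16
L_2(s) = (s + 1)(s - 1)(s - 5) / [-16] = -(1/16)s^3 + (5/16)s^2 + (1/16)s - 5/16
L_3(s) = (s + 1)(s - 1)(s - 3) / [48] = (1/48)s^3 - (1/16)s^2 - (1/48)s + 1/16
h(s) = (-7)·L_0 + (-5)·L_1 + (-3)·L_2 + 47·L_3
Only the coefficient of s^3 is needed; take it from each L_i and combine:
(-7)·(-1/48) + (-5)·(1/16) + (-3)·(-1/16) + 47·(1/48) = 1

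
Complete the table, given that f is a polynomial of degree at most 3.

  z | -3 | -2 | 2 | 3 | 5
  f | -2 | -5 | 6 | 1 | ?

-186/5

The 4 known values determine f uniquely (degree ≤ 3).
L_0(5) = (7)·(3)·(2)/[(-1)·(-5)·(-6)] = -7/5
L_1(5) = (8)·(3)·(2)/[(1)·(-4)·(-5)] = 12/5
L_2(5) = (8)·(7)·(2)/[(5)·(4)·(-1)] = -28/5
L_3(5) = (8)·(7)·(3)/[(6)·(5)·(1)] = 28/5
Sum: (-2)·(-7/5) + (-5)·(12/5) + 6·(-28/5) + 1·(28/5) = -186/5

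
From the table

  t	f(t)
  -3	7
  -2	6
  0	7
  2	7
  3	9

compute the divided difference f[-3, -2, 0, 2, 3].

f[-3,-2] = (6 - 7) / (-2 - (-3)) = -1
f[-2,0] = (7 - 6) / (0 - (-2)) = 1/2
f[0,2] = (7 - 7) / (2 - 0) = 0
f[2,3] = (9 - 7) / (3 - 2) = 2
f[-3,-2,0] = (1/2 - (-1)) / (0 - (-3)) = 1/2
f[-2,0,2] = (0 - 1/2) / (2 - (-2)) = -1/8
f[0,2,3] = (2 - 0) / (3 - 0) = 2/3
f[-3,-2,0,2] = (-1/8 - 1/2) / (2 - (-3)) = -1/8
f[-2,0,2,3] = (2/3 - (-1/8)) / (3 - (-2)) = 19/120
f[-3,-2,0,2,3] = (19/120 - (-1/8)) / (3 - (-3)) = 17/360

17/360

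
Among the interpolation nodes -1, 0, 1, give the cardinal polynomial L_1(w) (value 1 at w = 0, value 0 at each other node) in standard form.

L_1(w) = (w + 1)(w - 1) / [(1)·(-1)]
       = (w^2 - 1) / (-1)

L_1(w) = -w^2 + 1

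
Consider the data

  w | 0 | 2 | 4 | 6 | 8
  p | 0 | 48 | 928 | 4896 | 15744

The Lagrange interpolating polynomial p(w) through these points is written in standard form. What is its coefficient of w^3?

Build the Lagrange basis polynomials:
L_0(w) = (w - 2)(w - 4)(w - 6)(w - 8) / [384] = (1/384)w^4 - (5/96)w^3 + (35/96)w^2 - (25/24)w + 1
L_1(w) = w(w - 4)(w - 6)(w - 8) / [-96] = -(1/96)w^4 + (3/16)w^3 - (13/12)w^2 + 2w
L_2(w) = w(w - 2)(w - 6)(w - 8) / [64] = (1/64)w^4 - (1/4)w^3 + (19/16)w^2 - (3/2)w
L_3(w) = w(w - 2)(w - 4)(w - 8) / [-96] = -(1/96)w^4 + (7/48)w^3 - (7/12)w^2 + (2/3)w
L_4(w) = w(w - 2)(w - 4)(w - 6) / [384] = (1/384)w^4 - (1/32)w^3 + (11/96)w^2 - (1/8)w
p(w) = 0·L_0 + 48·L_1 + 928·L_2 + 4896·L_3 + 15744·L_4
Only the coefficient of w^3 is needed; take it from each L_i and combine:
0·(-5/96) + 48·(3/16) + 928·(-1/4) + 4896·(7/48) + 15744·(-1/32) = -1

-1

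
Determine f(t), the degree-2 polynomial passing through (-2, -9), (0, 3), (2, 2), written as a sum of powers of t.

f(t) = -(13/8)t^2 + (11/4)t + 3

L_0(t) = t(t - 2) / [8] = (1/8)t^2 - (1/4)t
L_1(t) = (t + 2)(t - 2) / [-4] = -(1/4)t^2 + 1
L_2(t) = (t + 2)t / [8] = (1/8)t^2 + (1/4)t
f(t) = (-9)·L_0 + 3·L_1 + 2·L_2
  (-9)·L_0(t) = -(9/8)t^2 + (9/4)t
  3·L_1(t) = -(3/4)t^2 + 3
  2·L_2(t) = (1/4)t^2 + (1/2)t
Adding term by term: -(13/8)t^2 + (11/4)t + 3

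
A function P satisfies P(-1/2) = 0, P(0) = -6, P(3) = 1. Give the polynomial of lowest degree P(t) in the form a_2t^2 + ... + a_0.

P(t) = (86/21)t^2 - (209/21)t - 6

Build the Lagrange basis polynomials:
L_0(t) = t(t - 3) / [7/4] = (4/7)t^2 - (12/7)t
L_1(t) = (t + 1/2)(t - 3) / [-3/2] = -(2/3)t^2 + (5/3)t + 1
L_2(t) = (t + 1/2)t / [21/2] = (2/21)t^2 + (1/21)t
P(t) = 0·L_0 + (-6)·L_1 + 1·L_2
  0·L_0(t) = 0
  (-6)·L_1(t) = 4t^2 - 10t - 6
  1·L_2(t) = (2/21)t^2 + (1/21)t
Adding term by term: (86/21)t^2 - (209/21)t - 6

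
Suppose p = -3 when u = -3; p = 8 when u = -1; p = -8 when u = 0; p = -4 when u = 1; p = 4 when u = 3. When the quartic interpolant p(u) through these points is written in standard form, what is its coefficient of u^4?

The leading coefficient equals the top divided difference p[-3,-1,0,1,3].
p[-3,-1] = (8 - (-3)) / (-1 - (-3)) = 11/2
p[-1,0] = (-8 - 8) / (0 - (-1)) = -16
p[0,1] = (-4 - (-8)) / (1 - 0) = 4
p[1,3] = (4 - (-4)) / (3 - 1) = 4
p[-3,-1,0] = (-16 - 11/2) / (0 - (-3)) = -43/6
p[-1,0,1] = (4 - (-16)) / (1 - (-1)) = 10
p[0,1,3] = (4 - 4) / (3 - 0) = 0
p[-3,-1,0,1] = (10 - (-43/6)) / (1 - (-3)) = 103/24
p[-1,0,1,3] = (0 - 10) / (3 - (-1)) = -5/2
p[-3,-1,0,1,3] = (-5/2 - 103/24) / (3 - (-3)) = -163/144

-163/144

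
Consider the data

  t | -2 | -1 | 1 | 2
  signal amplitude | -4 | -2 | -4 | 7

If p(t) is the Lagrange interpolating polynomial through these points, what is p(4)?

181/2

Evaluate each Lagrange basis at t = 4:
L_0(4) = (5)·(3)·(2)/[(-1)·(-3)·(-4)] = -5/2
L_1(4) = (6)·(3)·(2)/[(1)·(-2)·(-3)] = 6
L_2(4) = (6)·(5)·(2)/[(3)·(2)·(-1)] = -10
L_3(4) = (6)·(5)·(3)/[(4)·(3)·(1)] = 15/2
Sum: (-4)·(-5/2) + (-2)·(6) + (-4)·(-10) + 7·(15/2) = 181/2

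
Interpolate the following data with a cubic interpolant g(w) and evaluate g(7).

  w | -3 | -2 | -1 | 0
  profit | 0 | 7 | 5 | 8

L_0(7) = (9)·(8)·(7)/[(-1)·(-2)·(-3)] = -84
L_1(7) = (10)·(8)·(7)/[(1)·(-1)·(-2)] = 280
L_2(7) = (10)·(9)·(7)/[(2)·(1)·(-1)] = -315
L_3(7) = (10)·(9)·(8)/[(3)·(2)·(1)] = 120
Sum: 0 + 7·(280) + 5·(-315) + 8·(120) = 1345

1345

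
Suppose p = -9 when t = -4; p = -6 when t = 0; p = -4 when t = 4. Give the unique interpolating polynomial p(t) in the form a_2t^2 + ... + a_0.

p(t) = -(1/32)t^2 + (5/8)t - 6

Build the Lagrange basis polynomials:
L_0(t) = t(t - 4) / [32] = (1/32)t^2 - (1/8)t
L_1(t) = (t + 4)(t - 4) / [-16] = -(1/16)t^2 + 1
L_2(t) = (t + 4)t / [32] = (1/32)t^2 + (1/8)t
p(t) = (-9)·L_0 + (-6)·L_1 + (-4)·L_2
  (-9)·L_0(t) = -(9/32)t^2 + (9/8)t
  (-6)·L_1(t) = (3/8)t^2 - 6
  (-4)·L_2(t) = -(1/8)t^2 - (1/2)t
Adding term by term: -(1/32)t^2 + (5/8)t - 6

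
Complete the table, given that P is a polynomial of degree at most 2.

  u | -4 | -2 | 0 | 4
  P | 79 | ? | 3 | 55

25

The 3 known values determine P uniquely (degree ≤ 2).
Evaluate each Lagrange basis at u = -2:
L_0(-2) = (-2)·(-6)/[(-4)·(-8)] = 3/8
L_1(-2) = (2)·(-6)/[(4)·(-4)] = 3/4
L_2(-2) = (2)·(-2)/[(8)·(4)] = -1/8
Sum: 79·(3/8) + 3·(3/4) + 55·(-1/8) = 25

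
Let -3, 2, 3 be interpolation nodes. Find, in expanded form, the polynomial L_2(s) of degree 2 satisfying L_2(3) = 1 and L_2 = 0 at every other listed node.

L_2(s) = (1/6)s^2 + (1/6)s - 1

L_2(s) = (s + 3)(s - 2) / [(6)·(1)]
       = (s^2 + s - 6) / (6)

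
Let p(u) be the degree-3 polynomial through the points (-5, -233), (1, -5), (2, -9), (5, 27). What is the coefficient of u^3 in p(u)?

L_0(u) = (u - 1)(u - 2)(u - 5) / [-420] = -(1/420)u^3 + (2/105)u^2 - (17/420)u + 1/42
L_1(u) = (u + 5)(u - 2)(u - 5) / [24] = (1/24)u^3 - (1/12)u^2 - (25/24)u + 25/12
L_2(u) = (u + 5)(u - 1)(u - 5) / [-21] = -(1/21)u^3 + (1/21)u^2 + (25/21)u - 25/21
L_3(u) = (u + 5)(u - 1)(u - 2) / [120] = (1/120)u^3 + (1/60)u^2 - (13/120)u + 1/12
p(u) = (-233)·L_0 + (-5)·L_1 + (-9)·L_2 + 27·L_3
Only the coefficient of u^3 is needed; take it from each L_i and combine:
(-233)·(-1/420) + (-5)·(1/24) + (-9)·(-1/21) + 27·(1/120) = 1

1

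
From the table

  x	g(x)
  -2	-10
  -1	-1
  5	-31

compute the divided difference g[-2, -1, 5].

-2

g[-2,-1] = (-1 - (-10)) / (-1 - (-2)) = 9
g[-1,5] = (-31 - (-1)) / (5 - (-1)) = -5
g[-2,-1,5] = (-5 - 9) / (5 - (-2)) = -2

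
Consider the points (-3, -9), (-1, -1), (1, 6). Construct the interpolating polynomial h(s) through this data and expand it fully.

Build the Lagrange basis polynomials:
L_0(s) = (s + 1)(s - 1) / [8] = (1/8)s^2 - 1/8
L_1(s) = (s + 3)(s - 1) / [-4] = -(1/4)s^2 - (1/2)s + 3/4
L_2(s) = (s + 3)(s + 1) / [8] = (1/8)s^2 + (1/2)s + 3/8
h(s) = (-9)·L_0 + (-1)·L_1 + 6·L_2
  (-9)·L_0(s) = -(9/8)s^2 + 9/8
  (-1)·L_1(s) = (1/4)s^2 + (1/2)s - 3/4
  6·L_2(s) = (3/4)s^2 + 3s + 9/4
Adding term by term: -(1/8)s^2 + (7/2)s + 21/8

h(s) = -(1/8)s^2 + (7/2)s + 21/8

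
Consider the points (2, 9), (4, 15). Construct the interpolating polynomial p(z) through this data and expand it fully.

Build the Lagrange basis polynomials:
L_0(z) = (z - 4) / [-2] = -(1/2)z + 2
L_1(z) = (z - 2) / [2] = (1/2)z - 1
p(z) = 9·L_0 + 15·L_1
  9·L_0(z) = -(9/2)z + 18
  15·L_1(z) = (15/2)z - 15
Adding term by term: 3z + 3

p(z) = 3z + 3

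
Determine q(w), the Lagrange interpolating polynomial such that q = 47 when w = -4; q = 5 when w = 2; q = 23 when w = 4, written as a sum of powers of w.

q(w) = 2w^2 - 3w + 3

Build the Lagrange basis polynomials:
L_0(w) = (w - 2)(w - 4) / [48] = (1/48)w^2 - (1/8)w + 1/6
L_1(w) = (w + 4)(w - 4) / [-12] = -(1/12)w^2 + 4/3
L_2(w) = (w + 4)(w - 2) / [16] = (1/16)w^2 + (1/8)w - 1/2
q(w) = 47·L_0 + 5·L_1 + 23·L_2
  47·L_0(w) = (47/48)w^2 - (47/8)w + 47/6
  5·L_1(w) = -(5/12)w^2 + 20/3
  23·L_2(w) = (23/16)w^2 + (23/8)w - 23/2
Adding term by term: 2w^2 - 3w + 3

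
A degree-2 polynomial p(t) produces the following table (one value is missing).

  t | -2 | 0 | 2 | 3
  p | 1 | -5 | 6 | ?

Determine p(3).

The 3 known values determine p uniquely (degree ≤ 2).
Evaluate each Lagrange basis at t = 3:
L_0(3) = (3)·(1)/[(-2)·(-4)] = 3/8
L_1(3) = (5)·(1)/[(2)·(-2)] = -5/4
L_2(3) = (5)·(3)/[(4)·(2)] = 15/8
Sum: 1·(3/8) + (-5)·(-5/4) + 6·(15/8) = 143/8

143/8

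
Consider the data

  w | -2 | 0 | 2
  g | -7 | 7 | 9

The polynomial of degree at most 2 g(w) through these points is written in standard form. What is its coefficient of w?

4

L_0(w) = w(w - 2) / [8] = (1/8)w^2 - (1/4)w
L_1(w) = (w + 2)(w - 2) / [-4] = -(1/4)w^2 + 1
L_2(w) = (w + 2)w / [8] = (1/8)w^2 + (1/4)w
g(w) = (-7)·L_0 + 7·L_1 + 9·L_2
Only the coefficient of w is needed; take it from each L_i and combine:
(-7)·(-1/4) + 7·(0) + 9·(1/4) = 4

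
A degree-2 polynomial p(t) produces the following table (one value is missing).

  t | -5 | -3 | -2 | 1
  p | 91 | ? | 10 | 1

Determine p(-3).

The 3 known values determine p uniquely (degree ≤ 2).
Evaluate each Lagrange basis at t = -3:
L_0(-3) = (-1)·(-4)/[(-3)·(-6)] = 2/9
L_1(-3) = (2)·(-4)/[(3)·(-3)] = 8/9
L_2(-3) = (2)·(-1)/[(6)·(3)] = -1/9
Sum: 91·(2/9) + 10·(8/9) + 1·(-1/9) = 29

29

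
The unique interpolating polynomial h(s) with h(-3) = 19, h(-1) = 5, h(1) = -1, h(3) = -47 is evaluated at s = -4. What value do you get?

L_0(-4) = (-3)·(-5)·(-7)/[(-2)·(-4)·(-6)] = 35/16
L_1(-4) = (-1)·(-5)·(-7)/[(2)·(-2)·(-4)] = -35/16
L_2(-4) = (-1)·(-3)·(-7)/[(4)·(2)·(-2)] = 21/16
L_3(-4) = (-1)·(-3)·(-5)/[(6)·(4)·(2)] = -5/16
Sum: 19·(35/16) + 5·(-35/16) + (-1)·(21/16) + (-47)·(-5/16) = 44

44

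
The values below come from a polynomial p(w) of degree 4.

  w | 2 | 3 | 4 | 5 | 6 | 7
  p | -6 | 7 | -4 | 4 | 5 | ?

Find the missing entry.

-96

The 5 known values determine p uniquely (degree ≤ 4).
Evaluate each Lagrange basis at w = 7:
L_0(7) = (4)·(3)·(2)·(1)/[(-1)·(-2)·(-3)·(-4)] = 1
L_1(7) = (5)·(3)·(2)·(1)/[(1)·(-1)·(-2)·(-3)] = -5
L_2(7) = (5)·(4)·(2)·(1)/[(2)·(1)·(-1)·(-2)] = 10
L_3(7) = (5)·(4)·(3)·(1)/[(3)·(2)·(1)·(-1)] = -10
L_4(7) = (5)·(4)·(3)·(2)/[(4)·(3)·(2)·(1)] = 5
Sum: (-6)·(1) + 7·(-5) + (-4)·(10) + 4·(-10) + 5·(5) = -96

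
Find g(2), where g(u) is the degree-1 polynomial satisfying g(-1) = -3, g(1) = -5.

Evaluate each Lagrange basis at u = 2:
L_0(2) = (1)/[(-2)] = -1/2
L_1(2) = (3)/[(2)] = 3/2
Sum: (-3)·(-1/2) + (-5)·(3/2) = -6

-6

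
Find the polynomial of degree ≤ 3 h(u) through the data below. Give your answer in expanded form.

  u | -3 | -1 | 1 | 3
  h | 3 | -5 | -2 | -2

Newton's divided differences:
h[-3,-1] = (-5 - 3) / (-1 - (-3)) = -4
h[-1,1] = (-2 - (-5)) / (1 - (-1)) = 3/2
h[1,3] = (-2 - (-2)) / (3 - 1) = 0
h[-3,-1,1] = (3/2 - (-4)) / (1 - (-3)) = 11/8
h[-1,1,3] = (0 - 3/2) / (3 - (-1)) = -3/8
h[-3,-1,1,3] = (-3/8 - 11/8) / (3 - (-3)) = -7/24
h(u) = 3 + (-4)·(u + 3) + (11/8)·(u + 3)(u + 1) + (-7/24)·(u + 3)(u + 1)(u - 1)
Expanding: h(u) = -(7/24)u^3 + (1/2)u^2 + (43/24)u - 4

h(u) = -(7/24)u^3 + (1/2)u^2 + (43/24)u - 4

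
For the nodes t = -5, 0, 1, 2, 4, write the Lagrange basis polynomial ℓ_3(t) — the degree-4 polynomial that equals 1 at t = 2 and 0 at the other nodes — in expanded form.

ℓ_3(t) = -(1/28)t^4 + (3/4)t^2 - (5/7)t

ℓ_3(t) = (t + 5)t(t - 1)(t - 4) / [(7)·(2)·(1)·(-2)]
       = (t^4 - 21t^2 + 20t) / (-28)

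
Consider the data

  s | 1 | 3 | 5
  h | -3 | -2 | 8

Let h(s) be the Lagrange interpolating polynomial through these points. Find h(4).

Evaluate each Lagrange basis at s = 4:
L_0(4) = (1)·(-1)/[(-2)·(-4)] = -1/8
L_1(4) = (3)·(-1)/[(2)·(-2)] = 3/4
L_2(4) = (3)·(1)/[(4)·(2)] = 3/8
Sum: (-3)·(-1/8) + (-2)·(3/4) + 8·(3/8) = 15/8

15/8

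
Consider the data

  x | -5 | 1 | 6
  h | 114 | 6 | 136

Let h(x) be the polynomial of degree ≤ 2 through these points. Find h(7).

Evaluate each Lagrange basis at x = 7:
L_0(7) = (6)·(1)/[(-6)·(-11)] = 1/11
L_1(7) = (12)·(1)/[(6)·(-5)] = -2/5
L_2(7) = (12)·(6)/[(11)·(5)] = 72/55
Sum: 114·(1/11) + 6·(-2/5) + 136·(72/55) = 186

186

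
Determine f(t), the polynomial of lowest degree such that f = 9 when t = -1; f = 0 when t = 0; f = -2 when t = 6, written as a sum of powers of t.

Newton's divided differences:
f[-1,0] = (0 - 9) / (0 - (-1)) = -9
f[0,6] = (-2 - 0) / (6 - 0) = -1/3
f[-1,0,6] = (-1/3 - (-9)) / (6 - (-1)) = 26/21
f(t) = 9 + (-9)·(t + 1) + (26/21)·(t + 1)t
Expanding: f(t) = (26/21)t^2 - (163/21)t

f(t) = (26/21)t^2 - (163/21)t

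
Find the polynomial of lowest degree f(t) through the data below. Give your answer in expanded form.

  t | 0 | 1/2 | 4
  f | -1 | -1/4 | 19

L_0(t) = (t - 1/2)(t - 4) / [2] = (1/2)t^2 - (9/4)t + 1
L_1(t) = t(t - 4) / [-7/4] = -(4/7)t^2 + (16/7)t
L_2(t) = t(t - 1/2) / [14] = (1/14)t^2 - (1/28)t
f(t) = (-1)·L_0 + (-1/4)·L_1 + 19·L_2
  (-1)·L_0(t) = -(1/2)t^2 + (9/4)t - 1
  (-1/4)·L_1(t) = (1/7)t^2 - (4/7)t
  19·L_2(t) = (19/14)t^2 - (19/28)t
Adding term by term: t^2 + t - 1

f(t) = t^2 + t - 1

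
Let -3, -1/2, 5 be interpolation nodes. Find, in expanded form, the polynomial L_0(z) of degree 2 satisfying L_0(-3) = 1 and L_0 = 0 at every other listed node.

L_0(z) = (z + 1/2)(z - 5) / [(-5/2)·(-8)]
       = (z^2 - (9/2)z - 5/2) / (20)

L_0(z) = (1/20)z^2 - (9/40)z - 1/8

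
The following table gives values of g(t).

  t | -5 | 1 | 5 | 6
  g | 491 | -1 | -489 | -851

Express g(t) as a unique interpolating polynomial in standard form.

g(t) = -4t^3 + 2t + 1

L_0(t) = (t - 1)(t - 5)(t - 6) / [-660] = -(1/660)t^3 + (1/55)t^2 - (41/660)t + 1/22
L_1(t) = (t + 5)(t - 5)(t - 6) / [120] = (1/120)t^3 - (1/20)t^2 - (5/24)t + 5/4
L_2(t) = (t + 5)(t - 1)(t - 6) / [-40] = -(1/40)t^3 + (1/20)t^2 + (29/40)t - 3/4
L_3(t) = (t + 5)(t - 1)(t - 5) / [55] = (1/55)t^3 - (1/55)t^2 - (5/11)t + 5/11
g(t) = 491·L_0 + (-1)·L_1 + (-489)·L_2 + (-851)·L_3
  491·L_0(t) = -(491/660)t^3 + (491/55)t^2 - (20131/660)t + 491/22
  (-1)·L_1(t) = -(1/120)t^3 + (1/20)t^2 + (5/24)t - 5/4
  (-489)·L_2(t) = (489/40)t^3 - (489/20)t^2 - (14181/40)t + 1467/4
  (-851)·L_3(t) = -(851/55)t^3 + (851/55)t^2 + (4255/11)t - 4255/11
Adding term by term: -4t^3 + 2t + 1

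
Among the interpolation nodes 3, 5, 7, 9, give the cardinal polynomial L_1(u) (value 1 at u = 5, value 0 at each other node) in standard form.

L_1(u) = (u - 3)(u - 7)(u - 9) / [(2)·(-2)·(-4)]
       = (u^3 - 19u^2 + 111u - 189) / (16)

L_1(u) = (1/16)u^3 - (19/16)u^2 + (111/16)u - 189/16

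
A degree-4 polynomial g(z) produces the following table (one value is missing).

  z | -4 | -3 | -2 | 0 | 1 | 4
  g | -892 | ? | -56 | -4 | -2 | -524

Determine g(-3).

The 5 known values determine g uniquely (degree ≤ 4).
Evaluate each Lagrange basis at z = -3:
L_0(-3) = (-1)·(-3)·(-4)·(-7)/[(-2)·(-4)·(-5)·(-8)] = 21/80
L_1(-3) = (1)·(-3)·(-4)·(-7)/[(2)·(-2)·(-3)·(-6)] = 7/6
L_2(-3) = (1)·(-1)·(-4)·(-7)/[(4)·(2)·(-1)·(-4)] = -7/8
L_3(-3) = (1)·(-1)·(-3)·(-7)/[(5)·(3)·(1)·(-3)] = 7/15
L_4(-3) = (1)·(-1)·(-3)·(-4)/[(8)·(6)·(4)·(3)] = -1/48
Sum: (-892)·(21/80) + (-56)·(7/6) + (-4)·(-7/8) + (-2)·(7/15) + (-524)·(-1/48) = -286

-286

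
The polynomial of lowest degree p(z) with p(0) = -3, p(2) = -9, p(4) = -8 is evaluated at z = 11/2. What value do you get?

Using Newton's divided-difference form:
p[0,2] = (-9 - (-3)) / (2 - 0) = -3
p[2,4] = (-8 - (-9)) / (4 - 2) = 1/2
p[0,2,4] = (1/2 - (-3)) / (4 - 0) = 7/8
p(11/2) = -3 + (-3)·(11/2) + (7/8)·(11/2)·(7/2) = -85/32

-85/32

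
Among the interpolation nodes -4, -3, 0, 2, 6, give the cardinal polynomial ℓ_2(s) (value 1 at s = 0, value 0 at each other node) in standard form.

ℓ_2(s) = (s + 4)(s + 3)(s - 2)(s - 6) / [(4)·(3)·(-2)·(-6)]
       = (s^4 - s^3 - 32s^2 - 12s + 144) / (144)

ℓ_2(s) = (1/144)s^4 - (1/144)s^3 - (2/9)s^2 - (1/12)s + 1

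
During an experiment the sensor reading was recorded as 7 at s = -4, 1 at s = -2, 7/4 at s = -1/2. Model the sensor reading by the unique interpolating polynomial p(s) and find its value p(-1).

Using Newton's divided-difference form:
p[-4,-2] = (1 - 7) / (-2 - (-4)) = -3
p[-2,-1/2] = (7/4 - 1) / (-1/2 - (-2)) = 1/2
p[-4,-2,-1/2] = (1/2 - (-3)) / (-1/2 - (-4)) = 1
p(-1) = 7 + (-3)·(3) + 1·(3)·(1) = 1

1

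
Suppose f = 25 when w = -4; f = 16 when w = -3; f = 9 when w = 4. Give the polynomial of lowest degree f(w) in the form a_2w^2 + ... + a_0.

Build the Lagrange basis polynomials:
L_0(w) = (w + 3)(w - 4) / [8] = (1/8)w^2 - (1/8)w - 3/2
L_1(w) = (w + 4)(w - 4) / [-7] = -(1/7)w^2 + 16/7
L_2(w) = (w + 4)(w + 3) / [56] = (1/56)w^2 + (1/8)w + 3/14
f(w) = 25·L_0 + 16·L_1 + 9·L_2
  25·L_0(w) = (25/8)w^2 - (25/8)w - 75/2
  16·L_1(w) = -(16/7)w^2 + 256/7
  9·L_2(w) = (9/56)w^2 + (9/8)w + 27/14
Adding term by term: w^2 - 2w + 1

f(w) = w^2 - 2w + 1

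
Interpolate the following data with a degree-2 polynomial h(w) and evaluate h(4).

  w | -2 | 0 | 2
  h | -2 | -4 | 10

40

Evaluate each Lagrange basis at w = 4:
L_0(4) = (4)·(2)/[(-2)·(-4)] = 1
L_1(4) = (6)·(2)/[(2)·(-2)] = -3
L_2(4) = (6)·(4)/[(4)·(2)] = 3
Sum: (-2)·(1) + (-4)·(-3) + 10·(3) = 40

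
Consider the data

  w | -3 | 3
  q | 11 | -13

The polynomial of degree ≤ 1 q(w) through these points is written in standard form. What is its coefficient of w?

The leading coefficient equals the top divided difference q[-3,3].
q[-3,3] = (-13 - 11) / (3 - (-3)) = -4

-4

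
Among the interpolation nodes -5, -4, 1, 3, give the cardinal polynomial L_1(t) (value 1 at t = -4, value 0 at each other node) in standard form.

L_1(t) = (1/35)t^3 + (1/35)t^2 - (17/35)t + 3/7

L_1(t) = (t + 5)(t - 1)(t - 3) / [(1)·(-5)·(-7)]
       = (t^3 + t^2 - 17t + 15) / (35)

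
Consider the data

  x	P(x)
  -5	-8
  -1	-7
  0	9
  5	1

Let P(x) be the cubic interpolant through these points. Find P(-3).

Evaluate each Lagrange basis at x = -3:
L_0(-3) = (-2)·(-3)·(-8)/[(-4)·(-5)·(-10)] = 6/25
L_1(-3) = (2)·(-3)·(-8)/[(4)·(-1)·(-6)] = 2
L_2(-3) = (2)·(-2)·(-8)/[(5)·(1)·(-5)] = -32/25
L_3(-3) = (2)·(-2)·(-3)/[(10)·(6)·(5)] = 1/25
Sum: (-8)·(6/25) + (-7)·(2) + 9·(-32/25) + 1·(1/25) = -137/5

-137/5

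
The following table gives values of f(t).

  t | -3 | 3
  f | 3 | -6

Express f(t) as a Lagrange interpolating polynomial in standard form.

f(t) = -(3/2)t - 3/2

L_0(t) = (t - 3) / [-6] = -(1/6)t + 1/2
L_1(t) = (t + 3) / [6] = (1/6)t + 1/2
f(t) = 3·L_0 + (-6)·L_1
  3·L_0(t) = -(1/2)t + 3/2
  (-6)·L_1(t) = -t - 3
Adding term by term: -(3/2)t - 3/2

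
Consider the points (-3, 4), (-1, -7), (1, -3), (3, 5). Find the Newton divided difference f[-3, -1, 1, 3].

-11/48

f[-3,-1] = (-7 - 4) / (-1 - (-3)) = -11/2
f[-1,1] = (-3 - (-7)) / (1 - (-1)) = 2
f[1,3] = (5 - (-3)) / (3 - 1) = 4
f[-3,-1,1] = (2 - (-11/2)) / (1 - (-3)) = 15/8
f[-1,1,3] = (4 - 2) / (3 - (-1)) = 1/2
f[-3,-1,1,3] = (1/2 - 15/8) / (3 - (-3)) = -11/48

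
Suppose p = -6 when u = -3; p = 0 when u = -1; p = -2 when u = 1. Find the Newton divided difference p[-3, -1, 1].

p[-3,-1] = (0 - (-6)) / (-1 - (-3)) = 3
p[-1,1] = (-2 - 0) / (1 - (-1)) = -1
p[-3,-1,1] = (-1 - 3) / (1 - (-3)) = -1

-1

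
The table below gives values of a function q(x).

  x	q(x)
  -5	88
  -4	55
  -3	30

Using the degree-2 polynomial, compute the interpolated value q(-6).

129

L_0(-6) = (-2)·(-3)/[(-1)·(-2)] = 3
L_1(-6) = (-1)·(-3)/[(1)·(-1)] = -3
L_2(-6) = (-1)·(-2)/[(2)·(1)] = 1
Sum: 88·(3) + 55·(-3) + 30·(1) = 129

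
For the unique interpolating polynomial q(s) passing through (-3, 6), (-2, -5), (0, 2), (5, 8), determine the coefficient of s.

976/105

Build the Lagrange basis polynomials:
L_0(s) = (s + 2)s(s - 5) / [-24] = -(1/24)s^3 + (1/8)s^2 + (5/12)s
L_1(s) = (s + 3)s(s - 5) / [14] = (1/14)s^3 - (1/7)s^2 - (15/14)s
L_2(s) = (s + 3)(s + 2)(s - 5) / [-30] = -(1/30)s^3 + (19/30)s + 1
L_3(s) = (s + 3)(s + 2)s / [280] = (1/280)s^3 + (1/56)s^2 + (3/140)s
q(s) = 6·L_0 + (-5)·L_1 + 2·L_2 + 8·L_3
Only the coefficient of s is needed; take it from each L_i and combine:
6·(5/12) + (-5)·(-15/14) + 2·(19/30) + 8·(3/140) = 976/105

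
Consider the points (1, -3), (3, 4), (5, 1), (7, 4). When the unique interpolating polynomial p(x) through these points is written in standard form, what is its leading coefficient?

L_0(x) = (x - 3)(x - 5)(x - 7) / [-48] = -(1/48)x^3 + (5/16)x^2 - (71/48)x + 35/16
L_1(x) = (x - 1)(x - 5)(x - 7) / [16] = (1/16)x^3 - (13/16)x^2 + (47/16)x - 35/16
L_2(x) = (x - 1)(x - 3)(x - 7) / [-16] = -(1/16)x^3 + (11/16)x^2 - (31/16)x + 21/16
L_3(x) = (x - 1)(x - 3)(x - 5) / [48] = (1/48)x^3 - (3/16)x^2 + (23/48)x - 5/16
p(x) = (-3)·L_0 + 4·L_1 + 1·L_2 + 4·L_3
Only the coefficient of x^3 is needed; take it from each L_i and combine:
(-3)·(-1/48) + 4·(1/16) + 1·(-1/16) + 4·(1/48) = 1/3

1/3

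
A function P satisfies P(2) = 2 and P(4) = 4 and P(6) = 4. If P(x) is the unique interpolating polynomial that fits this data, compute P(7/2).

Evaluate each Lagrange basis at x = 7/2:
L_0(7/2) = (-1/2)·(-5/2)/[(-2)·(-4)] = 5/32
L_1(7/2) = (3/2)·(-5/2)/[(2)·(-2)] = 15/16
L_2(7/2) = (3/2)·(-1/2)/[(4)·(2)] = -3/32
Sum: 2·(5/32) + 4·(15/16) + 4·(-3/32) = 59/16

59/16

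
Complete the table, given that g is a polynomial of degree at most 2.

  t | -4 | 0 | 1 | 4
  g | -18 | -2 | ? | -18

The 3 known values determine g uniquely (degree ≤ 2).
Evaluate each Lagrange basis at t = 1:
L_0(1) = (1)·(-3)/[(-4)·(-8)] = -3/32
L_1(1) = (5)·(-3)/[(4)·(-4)] = 15/16
L_2(1) = (5)·(1)/[(8)·(4)] = 5/32
Sum: (-18)·(-3/32) + (-2)·(15/16) + (-18)·(5/32) = -3

-3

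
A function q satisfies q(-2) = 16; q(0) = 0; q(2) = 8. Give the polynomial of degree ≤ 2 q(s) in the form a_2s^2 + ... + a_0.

Build the Lagrange basis polynomials:
L_0(s) = s(s - 2) / [8] = (1/8)s^2 - (1/4)s
L_1(s) = (s + 2)(s - 2) / [-4] = -(1/4)s^2 + 1
L_2(s) = (s + 2)s / [8] = (1/8)s^2 + (1/4)s
q(s) = 16·L_0 + 0·L_1 + 8·L_2
  16·L_0(s) = 2s^2 - 4s
  0·L_1(s) = 0
  8·L_2(s) = s^2 + 2s
Adding term by term: 3s^2 - 2s

q(s) = 3s^2 - 2s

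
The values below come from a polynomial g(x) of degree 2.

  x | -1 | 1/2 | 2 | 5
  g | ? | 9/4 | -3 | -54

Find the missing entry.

-6

The 3 known values determine g uniquely (degree ≤ 2).
Evaluate each Lagrange basis at x = -1:
L_0(-1) = (-3)·(-6)/[(-3/2)·(-9/2)] = 8/3
L_1(-1) = (-3/2)·(-6)/[(3/2)·(-3)] = -2
L_2(-1) = (-3/2)·(-3)/[(9/2)·(3)] = 1/3
Sum: 9/4·(8/3) + (-3)·(-2) + (-54)·(1/3) = -6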